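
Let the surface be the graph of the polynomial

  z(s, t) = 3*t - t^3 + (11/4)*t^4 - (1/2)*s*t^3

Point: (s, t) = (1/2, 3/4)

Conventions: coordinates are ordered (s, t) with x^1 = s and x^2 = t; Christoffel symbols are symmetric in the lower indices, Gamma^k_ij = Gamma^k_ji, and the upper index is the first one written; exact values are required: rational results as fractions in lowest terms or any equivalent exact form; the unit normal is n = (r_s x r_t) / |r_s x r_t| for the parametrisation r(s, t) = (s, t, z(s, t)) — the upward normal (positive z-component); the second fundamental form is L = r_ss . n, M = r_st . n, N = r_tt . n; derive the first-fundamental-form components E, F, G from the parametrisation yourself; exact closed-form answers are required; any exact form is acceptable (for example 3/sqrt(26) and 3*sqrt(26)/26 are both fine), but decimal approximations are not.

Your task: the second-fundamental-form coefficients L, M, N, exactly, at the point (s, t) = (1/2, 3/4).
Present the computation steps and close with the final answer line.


z_s = -27/128, z_t = 177/32, z_ss = 0, z_st = -27/32, z_tt = 207/16
E = 17113/16384, F = -4779/4096, G = 32353/1024; answer radicand W^2 = 518377/16384
unnormalised second-form numerators: l = 0, m = -27/32, n = 207/16; L = l/sqrt(518377/16384), and similarly M = m/sqrt(W^2), N = n/sqrt(W^2)

Answer: L = 0, M = -108*sqrt(518377)/518377, N = 1656*sqrt(518377)/518377


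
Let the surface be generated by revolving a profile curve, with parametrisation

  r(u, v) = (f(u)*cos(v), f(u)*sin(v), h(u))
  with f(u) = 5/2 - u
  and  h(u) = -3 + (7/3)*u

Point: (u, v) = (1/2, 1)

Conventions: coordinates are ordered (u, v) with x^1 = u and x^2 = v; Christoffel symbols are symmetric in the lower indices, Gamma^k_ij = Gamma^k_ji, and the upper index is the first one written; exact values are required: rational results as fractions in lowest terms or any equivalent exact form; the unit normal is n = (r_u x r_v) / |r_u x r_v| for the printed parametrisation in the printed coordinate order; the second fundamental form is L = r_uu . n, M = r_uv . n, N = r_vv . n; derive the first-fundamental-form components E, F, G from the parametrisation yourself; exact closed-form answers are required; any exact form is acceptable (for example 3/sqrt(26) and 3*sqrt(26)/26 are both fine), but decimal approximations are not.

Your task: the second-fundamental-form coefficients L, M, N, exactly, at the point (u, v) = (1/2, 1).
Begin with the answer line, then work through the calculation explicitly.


Answer: L = 0, M = 0, N = 7*sqrt(58)/29

f = 2, f' = -1, f'' = 0, h' = 7/3, h'' = 0
E = 58/9, F = 0, G = 4; answer radicand W^2 = 58/9
unnormalised second-form numerators: l = 0, m = 0, n = 14/3; L = l/sqrt(58/9), and similarly M = m/sqrt(W^2), N = n/sqrt(W^2)


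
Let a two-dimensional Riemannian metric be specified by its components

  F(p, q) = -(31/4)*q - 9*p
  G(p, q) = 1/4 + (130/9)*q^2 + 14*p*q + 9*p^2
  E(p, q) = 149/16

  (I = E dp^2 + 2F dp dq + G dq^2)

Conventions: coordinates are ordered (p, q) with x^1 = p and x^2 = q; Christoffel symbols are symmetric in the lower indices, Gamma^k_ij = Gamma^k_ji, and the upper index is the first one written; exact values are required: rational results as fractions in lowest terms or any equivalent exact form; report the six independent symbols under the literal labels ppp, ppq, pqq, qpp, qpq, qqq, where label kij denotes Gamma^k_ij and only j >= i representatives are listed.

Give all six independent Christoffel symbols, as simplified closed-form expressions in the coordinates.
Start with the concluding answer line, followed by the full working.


Answer: Gamma_ppp = (-46656*p - 40176*q)/(1620*p^2 - 5256*p*q + 42884*q^2 + 1341), Gamma_ppq = (46656*p^2 + 76464*p*q + 31248*q^2)/(1620*p^2 - 5256*p*q + 42884*q^2 + 1341), Gamma_pqq = (-46656*p^3 - 108864*p^2*q - 3888*p^2 - 131328*p*q^2 + 43632*p*q - 1296*p - 58240*q^3 - 1008*q - 1116)/(1620*p^2 - 5256*p*q + 42884*q^2 + 1341), Gamma_qpp = -48276/(1620*p^2 - 5256*p*q + 42884*q^2 + 1341), Gamma_qpq = (48276*p + 37548*q)/(1620*p^2 - 5256*p*q + 42884*q^2 + 1341), Gamma_qqq = (-46656*p^2 - 76464*p*q - 2628*p - 31248*q^2 + 42884*q)/(1620*p^2 - 5256*p*q + 42884*q^2 + 1341)

E = 149/16; F = -(31/4)*q - 9*p; G = 1/4 + (130/9)*q^2 + 14*p*q + 9*p^2
Gamma^k_ij = (1/2) g^{kl} (d_i g_jl + d_j g_il - d_l g_ij), with g^inv = (1/(EG-F^2)) [[G, -F], [-F, E]]
first partials: E_p = 0, E_q = 0, F_p = -9, F_q = -31/4, G_p = 14*q + 18*p, G_q = (260/9)*q + 14*p
D = EG - F^2 = 149/64 + (10721/144)*q^2 - (73/8)*p*q + (45/16)*p^2
expanded: Gamma^p_pp = (G E_p - 2F F_p + F E_q)/(2D), Gamma^p_pq = (G E_q - F G_p)/(2D), Gamma^p_qq = (2G F_q - G G_p - F G_q)/(2D), Gamma^q_pp = (2E F_p - E E_q - F E_p)/(2D), Gamma^q_pq = (E G_p - F E_q)/(2D), Gamma^q_qq = (E G_q - 2F F_q + F G_p)/(2D); substitute and cancel common factors


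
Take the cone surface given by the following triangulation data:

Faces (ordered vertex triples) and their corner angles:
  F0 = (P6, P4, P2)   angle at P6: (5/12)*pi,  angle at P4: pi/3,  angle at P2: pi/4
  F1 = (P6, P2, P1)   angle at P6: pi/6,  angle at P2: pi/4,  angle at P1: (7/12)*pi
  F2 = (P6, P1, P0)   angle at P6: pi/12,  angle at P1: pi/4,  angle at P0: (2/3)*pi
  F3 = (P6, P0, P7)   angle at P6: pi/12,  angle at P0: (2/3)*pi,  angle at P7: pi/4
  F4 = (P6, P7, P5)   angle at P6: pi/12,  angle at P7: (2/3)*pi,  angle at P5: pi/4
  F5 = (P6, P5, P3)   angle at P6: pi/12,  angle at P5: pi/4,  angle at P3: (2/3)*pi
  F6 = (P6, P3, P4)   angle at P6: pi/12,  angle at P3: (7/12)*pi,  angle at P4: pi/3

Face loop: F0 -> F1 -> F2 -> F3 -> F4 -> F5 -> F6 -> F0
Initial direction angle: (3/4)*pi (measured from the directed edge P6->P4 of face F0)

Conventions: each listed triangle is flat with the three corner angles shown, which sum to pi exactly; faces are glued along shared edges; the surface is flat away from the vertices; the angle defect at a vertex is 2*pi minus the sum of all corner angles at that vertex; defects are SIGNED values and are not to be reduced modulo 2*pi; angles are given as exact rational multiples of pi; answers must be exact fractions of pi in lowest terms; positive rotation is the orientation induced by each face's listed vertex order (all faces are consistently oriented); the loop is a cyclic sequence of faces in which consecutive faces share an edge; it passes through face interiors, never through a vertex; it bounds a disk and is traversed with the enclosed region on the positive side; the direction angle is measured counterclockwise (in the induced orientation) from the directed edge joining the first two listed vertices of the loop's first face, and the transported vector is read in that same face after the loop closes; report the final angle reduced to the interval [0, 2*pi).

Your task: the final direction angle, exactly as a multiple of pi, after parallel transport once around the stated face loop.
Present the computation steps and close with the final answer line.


enclosed vertex P6: corner angles sum to pi, defect = 2*pi - pi = pi
by Gauss-Bonnet the loop rotates the vector by the enclosed defect sum (positive orientation, mod 2*pi)
final angle = (3/4)*pi + pi = (7/4)*pi (mod 2*pi)

Answer: final direction angle = (7/4)*pi


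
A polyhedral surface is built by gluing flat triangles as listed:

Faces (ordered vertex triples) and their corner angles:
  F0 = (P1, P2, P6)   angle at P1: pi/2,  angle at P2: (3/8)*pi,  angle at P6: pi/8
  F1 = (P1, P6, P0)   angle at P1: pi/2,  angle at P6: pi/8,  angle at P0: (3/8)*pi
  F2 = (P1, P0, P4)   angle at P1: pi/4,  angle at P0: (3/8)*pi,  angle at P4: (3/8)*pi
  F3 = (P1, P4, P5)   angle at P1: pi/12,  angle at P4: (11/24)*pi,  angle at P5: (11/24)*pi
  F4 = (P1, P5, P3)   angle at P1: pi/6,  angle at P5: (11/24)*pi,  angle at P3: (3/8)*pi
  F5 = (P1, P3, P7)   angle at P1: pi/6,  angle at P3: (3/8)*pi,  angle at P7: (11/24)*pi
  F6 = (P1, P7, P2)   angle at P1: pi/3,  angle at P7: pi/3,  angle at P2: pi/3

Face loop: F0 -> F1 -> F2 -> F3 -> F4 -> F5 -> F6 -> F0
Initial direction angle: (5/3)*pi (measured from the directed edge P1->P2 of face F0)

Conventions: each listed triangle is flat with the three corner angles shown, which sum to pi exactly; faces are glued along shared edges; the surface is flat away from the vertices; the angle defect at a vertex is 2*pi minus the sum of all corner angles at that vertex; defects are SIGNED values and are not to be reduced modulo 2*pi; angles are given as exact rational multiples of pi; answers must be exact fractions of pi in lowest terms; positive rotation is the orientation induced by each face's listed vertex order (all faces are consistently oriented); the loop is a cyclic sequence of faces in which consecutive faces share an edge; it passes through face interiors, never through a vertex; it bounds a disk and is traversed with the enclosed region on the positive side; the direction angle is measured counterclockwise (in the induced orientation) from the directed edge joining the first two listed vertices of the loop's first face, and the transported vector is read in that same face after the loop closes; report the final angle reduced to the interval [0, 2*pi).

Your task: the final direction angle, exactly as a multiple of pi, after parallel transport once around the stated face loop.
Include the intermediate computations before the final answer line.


enclosed vertex P1: corner angles sum to 2*pi, defect = 2*pi - 2*pi = 0
summing the enclosed defects onto the initial angle, mod 2*pi in the induced orientation:
final angle = (5/3)*pi + 0 = (5/3)*pi (mod 2*pi)

Answer: final direction angle = (5/3)*pi


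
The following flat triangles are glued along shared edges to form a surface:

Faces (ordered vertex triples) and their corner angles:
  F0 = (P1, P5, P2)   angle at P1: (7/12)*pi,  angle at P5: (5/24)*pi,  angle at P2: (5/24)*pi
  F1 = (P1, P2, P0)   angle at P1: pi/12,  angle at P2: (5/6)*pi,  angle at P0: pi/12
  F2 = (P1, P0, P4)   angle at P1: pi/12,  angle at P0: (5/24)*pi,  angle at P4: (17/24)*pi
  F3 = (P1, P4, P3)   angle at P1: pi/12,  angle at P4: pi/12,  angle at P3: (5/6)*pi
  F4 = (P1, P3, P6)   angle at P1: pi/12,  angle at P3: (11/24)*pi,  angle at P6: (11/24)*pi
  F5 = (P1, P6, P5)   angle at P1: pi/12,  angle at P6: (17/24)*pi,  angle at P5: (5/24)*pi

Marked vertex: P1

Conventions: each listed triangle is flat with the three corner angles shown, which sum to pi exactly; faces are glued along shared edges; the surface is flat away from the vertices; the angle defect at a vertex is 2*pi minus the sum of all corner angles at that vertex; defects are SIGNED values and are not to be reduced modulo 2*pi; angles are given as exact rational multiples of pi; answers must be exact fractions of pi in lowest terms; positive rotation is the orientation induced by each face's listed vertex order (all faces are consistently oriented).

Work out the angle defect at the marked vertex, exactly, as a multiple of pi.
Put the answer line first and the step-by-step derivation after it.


Answer: defect(P1) = pi

Sum of corner angles at P1: pi
defect = 2*pi - pi


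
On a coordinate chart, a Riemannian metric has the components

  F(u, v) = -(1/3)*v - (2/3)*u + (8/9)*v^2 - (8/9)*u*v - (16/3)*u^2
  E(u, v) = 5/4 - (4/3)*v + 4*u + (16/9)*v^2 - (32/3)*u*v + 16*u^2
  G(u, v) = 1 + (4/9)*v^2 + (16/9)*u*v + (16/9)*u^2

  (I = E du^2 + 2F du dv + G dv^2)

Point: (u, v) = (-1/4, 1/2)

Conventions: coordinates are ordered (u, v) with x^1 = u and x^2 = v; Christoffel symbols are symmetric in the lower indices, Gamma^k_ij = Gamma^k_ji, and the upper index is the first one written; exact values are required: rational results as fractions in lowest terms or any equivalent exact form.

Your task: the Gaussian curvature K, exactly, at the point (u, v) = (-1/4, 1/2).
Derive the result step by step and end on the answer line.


E = 85/36, F = 0, G = 1, EG - F^2 = 85/36 at the point
E_u = -28/3, E_v = 28/9, F_u = 14/9, F_v = 7/9, G_u = 0, G_v = 0
E_vv = 32/9, F_uv = -8/9, G_uu = 32/9
Using the Brioschi determinant formula for K from the metric derivatives:
M1 = [[-E_vv/2 + F_uv - G_uu/2, E_u/2, F_u - E_v/2], [F_v - G_u/2, E, F], [G_v/2, F, G]] = [[-40/9, -14/3, 0], [7/9, 85/36, 0], [0, 0, 1]]; det M1 = -556/81
M2 = [[0, E_v/2, G_u/2], [E_v/2, E, F], [G_u/2, F, G]] = [[0, 14/9, 0], [14/9, 85/36, 0], [0, 0, 1]]; det M2 = -196/81
det M1 - det M2 = -40/9; K = -40/9 / (85/36)^2 = -1152/1445

Answer: K = -1152/1445


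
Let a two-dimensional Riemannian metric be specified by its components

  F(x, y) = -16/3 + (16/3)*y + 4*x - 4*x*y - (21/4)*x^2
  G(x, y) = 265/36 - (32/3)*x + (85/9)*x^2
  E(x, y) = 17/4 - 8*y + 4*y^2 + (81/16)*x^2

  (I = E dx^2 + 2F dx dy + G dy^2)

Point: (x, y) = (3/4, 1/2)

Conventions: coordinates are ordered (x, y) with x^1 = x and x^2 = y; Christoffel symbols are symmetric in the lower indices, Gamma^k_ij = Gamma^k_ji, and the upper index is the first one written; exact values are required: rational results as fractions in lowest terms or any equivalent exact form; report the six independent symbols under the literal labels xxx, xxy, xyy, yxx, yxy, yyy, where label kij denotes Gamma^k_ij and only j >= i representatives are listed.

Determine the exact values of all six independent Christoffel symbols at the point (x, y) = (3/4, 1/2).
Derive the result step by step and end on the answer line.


E = 1049/256, F = -791/192, G = 673/144 at the point
E_x = 243/32, E_y = -4, F_x = -47/8, F_y = 7/3, G_x = 7/2, G_y = 0
EG - F^2 = 10037/4608;  g^inv = (4608/10037) * [[673/144, 791/192], [791/192, 1049/256]]
first-kind symbols [ij,l] = (1/2)(d_i g_jl + d_j g_il - d_l g_ij): [xx,x] = E_x/2 = 243/64, [xx,y] = F_x - E_y/2 = -31/8, [xy,x] = E_y/2 = -2, [xy,y] = G_x/2 = 7/4, [yy,x] = F_y - G_x/2 = 7/12, [yy,y] = G_y/2 = 0
Gamma^x_ij = (G*[ij,x] - F*[ij,y])/(EG - F^2), Gamma^y_ij = (E*[ij,y] - F*[ij,x])/(EG - F^2)

Answer: Gamma_xxx = 16413/20074, Gamma_xxy = -9850/10037, Gamma_xyy = 37688/30111, Gamma_yxx = -8703/80296, Gamma_yxy = -9849/20074, Gamma_yyy = 11074/10037


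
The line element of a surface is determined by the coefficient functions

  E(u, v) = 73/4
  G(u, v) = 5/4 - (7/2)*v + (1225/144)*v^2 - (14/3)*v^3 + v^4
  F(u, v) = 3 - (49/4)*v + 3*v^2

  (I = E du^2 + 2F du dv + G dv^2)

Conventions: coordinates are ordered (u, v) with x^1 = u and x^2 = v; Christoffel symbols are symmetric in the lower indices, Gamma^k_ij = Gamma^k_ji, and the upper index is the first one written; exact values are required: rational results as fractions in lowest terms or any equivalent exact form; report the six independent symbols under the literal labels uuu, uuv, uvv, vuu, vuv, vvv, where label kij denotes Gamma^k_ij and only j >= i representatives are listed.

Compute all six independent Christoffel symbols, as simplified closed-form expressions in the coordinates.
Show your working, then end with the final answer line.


E = 73/4; F = 3 - (49/4)*v + 3*v^2; G = 5/4 - (7/2)*v + (1225/144)*v^2 - (14/3)*v^3 + v^4
Gamma^k_ij = (1/2) g^{kl} (d_i g_jl + d_j g_il - d_l g_ij), with g^inv = (1/(EG-F^2)) [[G, -F], [-F, E]]
first partials: E_u = 0, E_v = 0, F_u = 0, F_v = -49/4 + 6*v, G_u = 0, G_v = -7/2 + (1225/72)*v - 14*v^2 + 4*v^3
D = EG - F^2 = 221/16 + (77/8)*v - (7379/576)*v^2 - (35/3)*v^3 + (37/4)*v^4
expanded: Gamma^u_uu = (G E_u - 2F F_u + F E_v)/(2D), Gamma^u_uv = (G E_v - F G_u)/(2D), Gamma^u_vv = (2G F_v - G G_u - F G_v)/(2D), Gamma^v_uu = (2E F_u - E E_v - F E_u)/(2D), Gamma^v_uv = (E G_u - F E_v)/(2D), Gamma^v_vv = (E G_v - 2F F_v + F G_u)/(2D); substitute and cancel common factors

Answer: Gamma_uuu = 0, Gamma_uuv = 0, Gamma_uvv = (3024*v^4 - 5220*v^3 + 3024*v^2 + 1968*v - 5796)/(5328*v^4 - 6720*v^3 - 7379*v^2 + 5544*v + 7956), Gamma_vuu = 0, Gamma_vuv = 0, Gamma_vvv = (10656*v^3 - 10080*v^2 - 7379*v + 2772)/(5328*v^4 - 6720*v^3 - 7379*v^2 + 5544*v + 7956)


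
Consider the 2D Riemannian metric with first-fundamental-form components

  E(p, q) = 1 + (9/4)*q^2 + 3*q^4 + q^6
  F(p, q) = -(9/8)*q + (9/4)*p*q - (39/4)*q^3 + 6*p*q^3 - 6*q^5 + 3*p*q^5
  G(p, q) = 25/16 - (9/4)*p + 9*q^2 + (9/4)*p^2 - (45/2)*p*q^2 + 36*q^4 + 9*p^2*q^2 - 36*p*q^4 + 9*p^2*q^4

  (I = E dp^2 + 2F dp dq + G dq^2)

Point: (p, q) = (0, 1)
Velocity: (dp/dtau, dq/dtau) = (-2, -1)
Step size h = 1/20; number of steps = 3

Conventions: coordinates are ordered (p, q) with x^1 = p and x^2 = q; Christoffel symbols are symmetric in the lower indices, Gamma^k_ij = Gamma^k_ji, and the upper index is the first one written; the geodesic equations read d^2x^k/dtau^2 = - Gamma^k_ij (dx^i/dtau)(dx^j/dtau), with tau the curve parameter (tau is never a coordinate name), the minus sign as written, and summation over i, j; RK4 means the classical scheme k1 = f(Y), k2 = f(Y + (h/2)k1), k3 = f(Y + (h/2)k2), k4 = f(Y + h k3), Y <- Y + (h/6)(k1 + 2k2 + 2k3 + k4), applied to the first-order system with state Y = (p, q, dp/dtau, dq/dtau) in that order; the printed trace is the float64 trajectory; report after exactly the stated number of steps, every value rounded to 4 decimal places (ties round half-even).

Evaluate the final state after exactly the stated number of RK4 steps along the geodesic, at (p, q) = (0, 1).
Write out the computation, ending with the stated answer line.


f(Y) = (dp/dtau, dq/dtau, -Gamma^p_ij Y'^i Y'^j, -Gamma^q_ij Y'^i Y'^j) with the Gammas evaluated at the stage position; h = 0.050000; intermediate values shown to 6 dp
step 0: p = 0.0000, q = 1.0000, dp/dtau = -2.0000, dq/dtau = -1.0000
step 1:
  k1: at (p, q) = (0.000000, 1.000000), (dp/dtau, dq/dtau) = (-2.000000, -1.000000); Gamma_ppp = 0.000000, Gamma_ppq = 0.213018, Gamma_pqq = -0.568047, Gamma_qpp = 0.000000, Gamma_qpq = -0.575148, Gamma_qqq = 1.533728; k1 = (-2.000000, -1.000000, -0.284024, 0.766864)
  k2: at (p, q) = (-0.050000, 0.975000), (dp/dtau, dq/dtau) = (-2.007101, -0.980828); Gamma_ppp = 0.000000, Gamma_ppq = 0.203027, Gamma_pqq = -0.559483, Gamma_qpp = 0.000000, Gamma_qpq = -0.566872, Gamma_qqq = 1.562135; k2 = (-2.007101, -0.980828, -0.261130, 0.729102)
  k3: at (p, q) = (-0.050178, 0.975479), (dp/dtau, dq/dtau) = (-2.006528, -0.981772); Gamma_ppp = 0.000000, Gamma_ppq = 0.202950, Gamma_pqq = -0.559235, Gamma_qpp = 0.000000, Gamma_qpq = -0.566718, Gamma_qqq = 1.561607; k3 = (-2.006528, -0.981772, -0.260572, 0.727621)
  k4: at (p, q) = (-0.100326, 0.950911), (dp/dtau, dq/dtau) = (-2.013029, -0.963619); Gamma_ppp = 0.000000, Gamma_ppq = 0.193548, Gamma_pqq = -0.550562, Gamma_qpp = 0.000000, Gamma_qpq = -0.558582, Gamma_qqq = 1.588930; k4 = (-2.013029, -0.963619, -0.239655, 0.691647)
  Y <- Y + (h/6)(k1 + 2k2 + 2k3 + k4): p = -0.1003, q = 0.9509, dp/dtau = -2.0131, dq/dtau = -0.9636
step 2:
  k1: at (p, q) = (-0.100336, 0.950926), (dp/dtau, dq/dtau) = (-2.013059, -0.963567); Gamma_ppp = 0.000000, Gamma_ppq = 0.193545, Gamma_pqq = -0.550553, Gamma_qpp = 0.000000, Gamma_qpq = -0.558576, Gamma_qqq = 1.588914; k1 = (-2.013059, -0.963567, -0.239677, 0.691715)
  k2: at (p, q) = (-0.150662, 0.926837), (dp/dtau, dq/dtau) = (-2.019051, -0.946274); Gamma_ppp = 0.000000, Gamma_ppq = 0.184674, Gamma_pqq = -0.541730, Gamma_qpp = 0.000000, Gamma_qpq = -0.550569, Gamma_qqq = 1.615061; k2 = (-2.019051, -0.946274, -0.220583, 0.657624)
  k3: at (p, q) = (-0.150812, 0.927270), (dp/dtau, dq/dtau) = (-2.018574, -0.947126); Gamma_ppp = 0.000000, Gamma_ppq = 0.184614, Gamma_pqq = -0.541525, Gamma_qpp = 0.000000, Gamma_qpq = -0.550434, Gamma_qqq = 1.614580; k3 = (-2.018574, -0.947126, -0.220132, 0.656332)
  k4: at (p, q) = (-0.201264, 0.903570), (dp/dtau, dq/dtau) = (-2.024066, -0.930750); Gamma_ppp = 0.000000, Gamma_ppq = 0.176253, Gamma_pqq = -0.532598, Gamma_qpp = 0.000000, Gamma_qpq = -0.542594, Gamma_qqq = 1.639602; k4 = (-2.024066, -0.930750, -0.202698, 0.624005)
  Y <- Y + (h/6)(k1 + 2k2 + 2k3 + k4): p = -0.2013, q = 0.9036, dp/dtau = -2.0241, dq/dtau = -0.9307
step 3:
  k1: at (p, q) = (-0.201272, 0.903584), (dp/dtau, dq/dtau) = (-2.024091, -0.930703); Gamma_ppp = 0.000000, Gamma_ppq = 0.176251, Gamma_pqq = -0.532591, Gamma_qpp = 0.000000, Gamma_qpq = -0.542589, Gamma_qqq = 1.639586; k1 = (-2.024091, -0.930703, -0.202717, 0.624065)
  k2: at (p, q) = (-0.251874, 0.880316), (dp/dtau, dq/dtau) = (-2.029159, -0.915102); Gamma_ppp = 0.000000, Gamma_ppq = 0.168351, Gamma_pqq = -0.523520, Gamma_qpp = 0.000000, Gamma_qpq = -0.534903, Gamma_qqq = 1.663383; k2 = (-2.029159, -0.915102, -0.186816, 0.593572)
  k3: at (p, q) = (-0.252001, 0.880706), (dp/dtau, dq/dtau) = (-2.028761, -0.915864); Gamma_ppp = 0.000000, Gamma_ppq = 0.168304, Gamma_pqq = -0.523353, Gamma_qpp = 0.000000, Gamma_qpq = -0.534785, Gamma_qqq = 1.662951; k3 = (-2.028761, -0.915864, -0.186449, 0.592440)
  k4: at (p, q) = (-0.302710, 0.857791), (dp/dtau, dq/dtau) = (-2.033413, -0.901081); Gamma_ppp = 0.000000, Gamma_ppq = 0.160845, Gamma_pqq = -0.514171, Gamma_qpp = 0.000000, Gamma_qpq = -0.527281, Gamma_qqq = 1.685556; k4 = (-2.033413, -0.901081, -0.171942, 0.563661)
  Y <- Y + (h/6)(k1 + 2k2 + 2k3 + k4): p = -0.3027, q = 0.8578, dp/dtau = -2.0334, dq/dtau = -0.9010

Answer: p = -0.3027, q = 0.8578, dp/dtau = -2.0334, dq/dtau = -0.9010


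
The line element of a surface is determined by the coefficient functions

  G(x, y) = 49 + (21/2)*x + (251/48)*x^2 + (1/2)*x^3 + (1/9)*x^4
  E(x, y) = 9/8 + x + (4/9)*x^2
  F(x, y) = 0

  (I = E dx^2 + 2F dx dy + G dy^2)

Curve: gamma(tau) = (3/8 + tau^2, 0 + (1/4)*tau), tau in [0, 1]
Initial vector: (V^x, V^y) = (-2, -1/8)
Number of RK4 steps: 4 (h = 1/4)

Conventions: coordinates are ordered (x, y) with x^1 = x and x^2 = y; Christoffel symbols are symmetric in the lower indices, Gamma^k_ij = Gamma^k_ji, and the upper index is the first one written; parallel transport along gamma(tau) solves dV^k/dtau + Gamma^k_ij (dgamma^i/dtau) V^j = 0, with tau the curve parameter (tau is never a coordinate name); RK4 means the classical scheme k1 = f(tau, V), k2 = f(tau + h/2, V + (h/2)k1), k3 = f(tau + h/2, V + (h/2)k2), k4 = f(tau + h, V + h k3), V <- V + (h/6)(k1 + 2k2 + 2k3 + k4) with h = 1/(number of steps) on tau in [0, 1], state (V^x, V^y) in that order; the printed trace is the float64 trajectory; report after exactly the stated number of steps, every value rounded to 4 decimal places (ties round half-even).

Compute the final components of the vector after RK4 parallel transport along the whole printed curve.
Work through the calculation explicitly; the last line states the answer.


gamma'(tau) = (2*tau, 1/4); f(tau, V)^k = -Gamma^k_ij(gamma(tau)) gamma'^i(tau) V^j; h = 1/4; intermediate values shown to 6 dp
curve data and Christoffel symbols at the stage parameters:
  tau = 0.000000: gamma = (0.375000, 0.000000), gamma' = (0.000000, 0.250000); Gamma_xxx = 0.426667, Gamma_xxy = 0.000000, Gamma_xyy = -4.690000, Gamma_yxx = 0.000000, Gamma_yxy = 0.136461, Gamma_yyy = 0.000000
  tau = 0.125000: gamma = (0.390625, 0.031250), gamma' = (0.250000, 0.250000); Gamma_xxx = 0.425409, Gamma_xxy = 0.000000, Gamma_xyy = -4.686203, Gamma_yxx = 0.000000, Gamma_yxy = 0.137587, Gamma_yyy = 0.000000
  tau = 0.250000: gamma = (0.437500, 0.062500), gamma' = (0.500000, 0.250000); Gamma_xxx = 0.421496, Gamma_xxy = 0.000000, Gamma_xyy = -4.673505, Gamma_yxx = 0.000000, Gamma_yxy = 0.140919, Gamma_yyy = 0.000000
  tau = 0.375000: gamma = (0.515625, 0.093750), gamma' = (0.750000, 0.250000); Gamma_xxx = 0.414584, Gamma_xxy = 0.000000, Gamma_xyy = -4.648741, Gamma_yxx = 0.000000, Gamma_yxy = 0.146314, Gamma_yyy = 0.000000
  tau = 0.500000: gamma = (0.625000, 0.125000), gamma' = (1.000000, 0.250000); Gamma_xxx = 0.404332, Gamma_xxy = 0.000000, Gamma_xyy = -4.608755, Gamma_yxx = 0.000000, Gamma_yxy = 0.153530, Gamma_yyy = 0.000000
  tau = 0.625000: gamma = (0.765625, 0.156250), gamma' = (1.250000, 0.250000); Gamma_xxx = 0.390618, Gamma_xxy = 0.000000, Gamma_xyy = -4.552425, Gamma_yxx = 0.000000, Gamma_yxy = 0.162224, Gamma_yyy = 0.000000
  tau = 0.750000: gamma = (0.937500, 0.187500), gamma' = (1.500000, 0.250000); Gamma_xxx = 0.373673, Gamma_xxy = 0.000000, Gamma_xyy = -4.481887, Gamma_yxx = 0.000000, Gamma_yxy = 0.171959, Gamma_yyy = 0.000000
  tau = 0.875000: gamma = (1.140625, 0.218750), gamma' = (1.750000, 0.250000); Gamma_xxx = 0.354077, Gamma_xxy = 0.000000, Gamma_xyy = -4.402491, Gamma_yxx = 0.000000, Gamma_yxy = 0.182216, Gamma_yyy = 0.000000
  tau = 1.000000: gamma = (1.375000, 0.250000), gamma' = (2.000000, 0.250000); Gamma_xxx = 0.332640, Gamma_xxy = 0.000000, Gamma_xyy = -4.321726, Gamma_yxx = 0.000000, Gamma_yxy = 0.192423, Gamma_yyy = 0.000000
step 0: V^x = -2.0000, V^y = -0.1250
step 1: k1 = (-0.146563, 0.068230), k2 = (0.078201, 0.073430), k3 = (0.075975, 0.072441), k4 = (0.292606, 0.077322); V <- V + (h/6)(k1 + 2k2 + 2k3 + k4): V^x = -1.9811, V^y = -0.1068
step 2: k1 = (0.292748, 0.077316), k2 = (0.491746, 0.081783), k3 = (0.484660, 0.080812), k4 = (0.652266, 0.084680); V <- V + (h/6)(k1 + 2k2 + 2k3 + k4): V^x = -1.8603, V^y = -0.0865
step 3: k1 = (0.652548, 0.084681), k2 = (0.782141, 0.087529), k3 = (0.774636, 0.086800), k4 = (0.861598, 0.088359); V <- V + (h/6)(k1 + 2k2 + 2k3 + k4): V^x = -1.6675, V^y = -0.0647
step 4: k1 = (0.862109, 0.088385), k2 = (0.907371, 0.088174), k3 = (0.903836, 0.087925), k4 = (0.912831, 0.085803); V <- V + (h/6)(k1 + 2k2 + 2k3 + k4): V^x = -1.4426, V^y = -0.0428

Answer: V^x = -1.4426, V^y = -0.0428


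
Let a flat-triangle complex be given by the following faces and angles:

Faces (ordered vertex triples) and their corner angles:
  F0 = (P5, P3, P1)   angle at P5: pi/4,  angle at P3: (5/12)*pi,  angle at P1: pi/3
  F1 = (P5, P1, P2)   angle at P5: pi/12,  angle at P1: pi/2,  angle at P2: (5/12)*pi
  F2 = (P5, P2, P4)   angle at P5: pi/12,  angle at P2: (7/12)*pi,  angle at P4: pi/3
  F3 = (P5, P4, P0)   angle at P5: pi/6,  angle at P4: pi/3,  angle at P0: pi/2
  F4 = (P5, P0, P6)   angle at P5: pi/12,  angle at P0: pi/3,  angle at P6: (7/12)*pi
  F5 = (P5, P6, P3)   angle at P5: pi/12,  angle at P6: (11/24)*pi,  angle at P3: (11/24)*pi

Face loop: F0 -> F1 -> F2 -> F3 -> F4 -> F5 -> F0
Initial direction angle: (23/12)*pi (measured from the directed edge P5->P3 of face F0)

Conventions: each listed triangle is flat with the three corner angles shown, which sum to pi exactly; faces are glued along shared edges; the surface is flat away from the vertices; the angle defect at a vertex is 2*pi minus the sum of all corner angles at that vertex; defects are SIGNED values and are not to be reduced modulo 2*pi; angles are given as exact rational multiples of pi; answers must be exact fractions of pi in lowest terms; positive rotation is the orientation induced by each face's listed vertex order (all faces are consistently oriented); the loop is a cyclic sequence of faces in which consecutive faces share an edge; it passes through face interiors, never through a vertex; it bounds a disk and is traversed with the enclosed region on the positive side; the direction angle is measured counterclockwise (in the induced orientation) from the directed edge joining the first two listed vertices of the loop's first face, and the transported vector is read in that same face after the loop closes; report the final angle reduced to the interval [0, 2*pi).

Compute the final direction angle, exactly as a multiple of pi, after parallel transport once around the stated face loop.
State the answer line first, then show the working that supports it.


Answer: final direction angle = (7/6)*pi

enclosed vertex P5: corner angles sum to (3/4)*pi, defect = 2*pi - (3/4)*pi = (5/4)*pi
adding the enclosed defects to the starting angle (mod 2*pi, induced orientation) gives the holonomy
final angle = (23/12)*pi + (5/4)*pi = (7/6)*pi (mod 2*pi)


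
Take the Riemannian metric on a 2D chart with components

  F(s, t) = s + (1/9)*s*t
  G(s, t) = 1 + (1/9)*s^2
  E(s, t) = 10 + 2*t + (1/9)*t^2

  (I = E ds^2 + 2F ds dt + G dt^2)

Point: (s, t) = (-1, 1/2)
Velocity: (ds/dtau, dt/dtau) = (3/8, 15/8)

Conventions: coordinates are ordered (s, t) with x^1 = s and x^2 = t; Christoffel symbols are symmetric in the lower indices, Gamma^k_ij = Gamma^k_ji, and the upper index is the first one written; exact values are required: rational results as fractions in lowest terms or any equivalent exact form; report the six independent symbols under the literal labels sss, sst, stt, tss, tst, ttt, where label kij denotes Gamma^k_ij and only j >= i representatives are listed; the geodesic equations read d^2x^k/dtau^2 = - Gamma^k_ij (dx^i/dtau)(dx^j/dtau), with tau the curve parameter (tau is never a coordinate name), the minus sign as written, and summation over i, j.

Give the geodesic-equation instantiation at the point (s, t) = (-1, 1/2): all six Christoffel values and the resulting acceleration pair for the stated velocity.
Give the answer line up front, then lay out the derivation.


Answer: Gamma_sss = 0, Gamma_sst = 38/401, Gamma_stt = 0, Gamma_tss = 0, Gamma_tst = -4/401, Gamma_ttt = 0; accelerations (d^2s/dtau^2, d^2t/dtau^2) = (-855/6416, 45/3208)

E = 397/36, F = -19/18, G = 10/9 at the point
E_s = 0, E_t = 19/9, F_s = 19/18, F_t = -1/9, G_s = -2/9, G_t = 0
EG - F^2 = 401/36;  g^inv = (36/401) * [[10/9, 19/18], [19/18, 397/36]]
first-kind symbols [ij,l] = (1/2)(d_i g_jl + d_j g_il - d_l g_ij): [ss,s] = E_s/2 = 0, [ss,t] = F_s - E_t/2 = 0, [st,s] = E_t/2 = 19/18, [st,t] = G_s/2 = -1/9, [tt,s] = F_t - G_s/2 = 0, [tt,t] = G_t/2 = 0
Gamma^s_ij = (G*[ij,s] - F*[ij,t])/(EG - F^2), Gamma^t_ij = (E*[ij,t] - F*[ij,s])/(EG - F^2)
Gamma_sss = 0, Gamma_sst = 38/401, Gamma_stt = 0, Gamma_tss = 0, Gamma_tst = -4/401, Gamma_ttt = 0
d^2s/dtau^2 = -(Gamma_sss*(3/8)^2 + 2*Gamma_sst*(3/8)*(15/8) + Gamma_stt*(15/8)^2) = -855/6416
d^2t/dtau^2 = -(Gamma_tss*(3/8)^2 + 2*Gamma_tst*(3/8)*(15/8) + Gamma_ttt*(15/8)^2) = 45/3208


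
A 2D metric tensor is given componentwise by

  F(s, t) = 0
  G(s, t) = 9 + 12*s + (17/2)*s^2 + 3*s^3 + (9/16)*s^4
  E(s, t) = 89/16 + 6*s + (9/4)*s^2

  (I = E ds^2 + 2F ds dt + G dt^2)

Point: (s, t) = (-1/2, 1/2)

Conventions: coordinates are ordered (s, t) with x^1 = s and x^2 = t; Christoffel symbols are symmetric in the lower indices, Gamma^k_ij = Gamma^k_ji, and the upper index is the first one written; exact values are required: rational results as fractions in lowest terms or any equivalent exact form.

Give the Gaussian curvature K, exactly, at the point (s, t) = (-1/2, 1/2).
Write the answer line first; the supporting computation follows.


Answer: K = -96/875

E = 25/8, F = 0, G = 1225/256, EG - F^2 = 30625/2048 at the point
E_s = 15/4, E_t = 0, F_s = 0, F_t = 0, G_s = 175/32, G_t = 0
E_tt = 0, F_st = 0, G_ss = 155/16
Using the Brioschi determinant formula for K from the metric derivatives:
M1 = [[-E_tt/2 + F_st - G_ss/2, E_s/2, F_s - E_t/2], [F_t - G_s/2, E, F], [G_t/2, F, G]] = [[-155/32, 15/8, 0], [-175/64, 25/8, 0], [0, 0, 1225/256]]; det M1 = -6278125/131072
M2 = [[0, E_t/2, G_s/2], [E_t/2, E, F], [G_s/2, F, G]] = [[0, 0, 175/64], [0, 25/8, 0], [175/64, 0, 1225/256]]; det M2 = -765625/32768
det M1 - det M2 = -3215625/131072; K = -3215625/131072 / (30625/2048)^2 = -96/875


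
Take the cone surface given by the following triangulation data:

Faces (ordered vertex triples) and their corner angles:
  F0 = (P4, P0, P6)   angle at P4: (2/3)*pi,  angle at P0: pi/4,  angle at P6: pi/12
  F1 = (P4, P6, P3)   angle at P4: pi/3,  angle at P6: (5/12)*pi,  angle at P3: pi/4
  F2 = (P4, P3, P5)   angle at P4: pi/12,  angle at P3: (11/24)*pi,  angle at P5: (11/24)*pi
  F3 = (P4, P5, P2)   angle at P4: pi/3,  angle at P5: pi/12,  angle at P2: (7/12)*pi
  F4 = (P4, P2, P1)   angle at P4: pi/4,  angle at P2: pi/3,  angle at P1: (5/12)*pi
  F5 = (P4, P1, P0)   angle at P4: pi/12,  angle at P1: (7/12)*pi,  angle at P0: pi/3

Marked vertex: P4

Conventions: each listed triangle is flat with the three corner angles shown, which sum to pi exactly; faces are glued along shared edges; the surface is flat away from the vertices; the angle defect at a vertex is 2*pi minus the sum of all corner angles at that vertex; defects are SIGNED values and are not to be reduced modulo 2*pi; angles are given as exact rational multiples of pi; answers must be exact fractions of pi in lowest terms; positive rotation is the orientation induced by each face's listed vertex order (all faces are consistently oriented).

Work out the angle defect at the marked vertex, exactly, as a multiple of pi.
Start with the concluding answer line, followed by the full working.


Answer: defect(P4) = pi/4

Sum of corner angles at P4: (7/4)*pi
defect = 2*pi - (7/4)*pi


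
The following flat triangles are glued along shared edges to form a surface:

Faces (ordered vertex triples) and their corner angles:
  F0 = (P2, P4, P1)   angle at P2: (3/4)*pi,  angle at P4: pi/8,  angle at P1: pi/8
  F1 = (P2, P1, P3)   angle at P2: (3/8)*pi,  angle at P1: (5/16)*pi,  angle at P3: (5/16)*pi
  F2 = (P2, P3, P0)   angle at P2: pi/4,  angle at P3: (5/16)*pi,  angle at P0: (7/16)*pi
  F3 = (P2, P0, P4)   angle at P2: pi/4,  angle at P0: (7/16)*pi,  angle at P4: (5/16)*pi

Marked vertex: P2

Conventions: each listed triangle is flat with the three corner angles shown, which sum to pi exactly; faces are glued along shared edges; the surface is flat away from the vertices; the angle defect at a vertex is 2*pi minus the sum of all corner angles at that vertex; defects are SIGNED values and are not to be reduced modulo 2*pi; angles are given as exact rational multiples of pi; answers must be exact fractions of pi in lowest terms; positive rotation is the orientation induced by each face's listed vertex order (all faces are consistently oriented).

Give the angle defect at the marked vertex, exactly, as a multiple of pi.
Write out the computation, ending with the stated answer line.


Sum of corner angles at P2: (13/8)*pi
defect = 2*pi - (13/8)*pi

Answer: defect(P2) = (3/8)*pi


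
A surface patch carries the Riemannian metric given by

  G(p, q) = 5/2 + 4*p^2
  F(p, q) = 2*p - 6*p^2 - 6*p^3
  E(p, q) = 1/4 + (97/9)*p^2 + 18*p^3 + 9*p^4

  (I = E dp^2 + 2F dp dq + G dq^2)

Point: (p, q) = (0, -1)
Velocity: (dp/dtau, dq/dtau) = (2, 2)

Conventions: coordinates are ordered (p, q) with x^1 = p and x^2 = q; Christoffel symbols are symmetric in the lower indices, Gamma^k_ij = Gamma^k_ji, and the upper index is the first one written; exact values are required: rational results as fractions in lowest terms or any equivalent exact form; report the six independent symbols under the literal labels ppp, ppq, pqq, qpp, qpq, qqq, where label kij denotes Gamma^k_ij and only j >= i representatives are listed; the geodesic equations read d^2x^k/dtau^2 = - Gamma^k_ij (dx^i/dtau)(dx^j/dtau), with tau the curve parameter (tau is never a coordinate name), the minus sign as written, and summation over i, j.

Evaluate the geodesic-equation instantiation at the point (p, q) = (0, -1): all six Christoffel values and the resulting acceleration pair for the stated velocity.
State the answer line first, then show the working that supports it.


Answer: Gamma_ppp = 0, Gamma_ppq = 0, Gamma_pqq = 0, Gamma_qpp = 4/5, Gamma_qpq = 0, Gamma_qqq = 0; accelerations (d^2p/dtau^2, d^2q/dtau^2) = (0, -16/5)

E = 1/4, F = 0, G = 5/2 at the point
E_p = 0, E_q = 0, F_p = 2, F_q = 0, G_p = 0, G_q = 0
EG - F^2 = 5/8;  g^inv = (8/5) * [[5/2, 0], [0, 1/4]]
first-kind symbols [ij,l] = (1/2)(d_i g_jl + d_j g_il - d_l g_ij): [pp,p] = E_p/2 = 0, [pp,q] = F_p - E_q/2 = 2, [pq,p] = E_q/2 = 0, [pq,q] = G_p/2 = 0, [qq,p] = F_q - G_p/2 = 0, [qq,q] = G_q/2 = 0
Gamma^p_ij = (G*[ij,p] - F*[ij,q])/(EG - F^2), Gamma^q_ij = (E*[ij,q] - F*[ij,p])/(EG - F^2)
Gamma_ppp = 0, Gamma_ppq = 0, Gamma_pqq = 0, Gamma_qpp = 4/5, Gamma_qpq = 0, Gamma_qqq = 0
d^2p/dtau^2 = -(Gamma_ppp*(2)^2 + 2*Gamma_ppq*(2)*(2) + Gamma_pqq*(2)^2) = 0
d^2q/dtau^2 = -(Gamma_qpp*(2)^2 + 2*Gamma_qpq*(2)*(2) + Gamma_qqq*(2)^2) = -16/5


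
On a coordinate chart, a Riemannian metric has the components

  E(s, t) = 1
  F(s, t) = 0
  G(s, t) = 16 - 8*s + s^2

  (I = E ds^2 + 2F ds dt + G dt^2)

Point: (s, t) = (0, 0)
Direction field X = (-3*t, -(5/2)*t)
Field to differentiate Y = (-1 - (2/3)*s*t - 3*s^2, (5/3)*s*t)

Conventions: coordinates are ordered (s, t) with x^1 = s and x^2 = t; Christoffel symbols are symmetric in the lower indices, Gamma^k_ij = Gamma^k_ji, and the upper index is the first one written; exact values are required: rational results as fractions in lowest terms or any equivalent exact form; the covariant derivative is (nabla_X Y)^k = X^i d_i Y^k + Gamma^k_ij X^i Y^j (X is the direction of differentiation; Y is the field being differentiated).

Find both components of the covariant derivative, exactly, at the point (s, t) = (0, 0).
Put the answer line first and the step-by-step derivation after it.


Answer: (nabla_X Y)^s = 0, (nabla_X Y)^t = 0

E = 1, F = 0, G = 16 at the point
E_s = 0, E_t = 0, F_s = 0, F_t = 0, G_s = -8, G_t = 0
EG - F^2 = 16;  g^inv = (1/16) * [[16, 0], [0, 1]]
first-kind symbols [ij,l] = (1/2)(d_i g_jl + d_j g_il - d_l g_ij): [ss,s] = E_s/2 = 0, [ss,t] = F_s - E_t/2 = 0, [st,s] = E_t/2 = 0, [st,t] = G_s/2 = -4, [tt,s] = F_t - G_s/2 = 4, [tt,t] = G_t/2 = 0
Gamma^s_ij = (G*[ij,s] - F*[ij,t])/(EG - F^2), Gamma^t_ij = (E*[ij,t] - F*[ij,s])/(EG - F^2)
Gamma_sss = 0, Gamma_sst = 0, Gamma_stt = 4, Gamma_tss = 0, Gamma_tst = -1/4, Gamma_ttt = 0
X = (0, 0), Y = (-1, 0) at the point


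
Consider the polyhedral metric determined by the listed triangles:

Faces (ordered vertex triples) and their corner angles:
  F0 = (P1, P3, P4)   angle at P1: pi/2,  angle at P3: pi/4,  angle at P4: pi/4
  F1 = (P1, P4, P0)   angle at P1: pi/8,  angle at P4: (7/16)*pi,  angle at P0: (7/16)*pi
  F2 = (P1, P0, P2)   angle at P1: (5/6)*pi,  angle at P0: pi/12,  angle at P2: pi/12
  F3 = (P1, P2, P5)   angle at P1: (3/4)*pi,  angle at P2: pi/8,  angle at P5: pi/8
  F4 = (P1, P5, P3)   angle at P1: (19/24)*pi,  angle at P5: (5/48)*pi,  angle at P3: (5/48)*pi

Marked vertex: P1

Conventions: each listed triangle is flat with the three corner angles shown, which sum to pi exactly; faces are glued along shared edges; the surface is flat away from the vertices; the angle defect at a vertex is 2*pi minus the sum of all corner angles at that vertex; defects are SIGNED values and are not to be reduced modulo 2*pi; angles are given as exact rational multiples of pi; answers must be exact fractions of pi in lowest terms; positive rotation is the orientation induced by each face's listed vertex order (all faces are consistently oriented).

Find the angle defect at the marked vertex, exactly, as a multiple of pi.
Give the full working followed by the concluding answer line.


Sum of corner angles at P1: 3*pi
defect = 2*pi - 3*pi

Answer: defect(P1) = -pi


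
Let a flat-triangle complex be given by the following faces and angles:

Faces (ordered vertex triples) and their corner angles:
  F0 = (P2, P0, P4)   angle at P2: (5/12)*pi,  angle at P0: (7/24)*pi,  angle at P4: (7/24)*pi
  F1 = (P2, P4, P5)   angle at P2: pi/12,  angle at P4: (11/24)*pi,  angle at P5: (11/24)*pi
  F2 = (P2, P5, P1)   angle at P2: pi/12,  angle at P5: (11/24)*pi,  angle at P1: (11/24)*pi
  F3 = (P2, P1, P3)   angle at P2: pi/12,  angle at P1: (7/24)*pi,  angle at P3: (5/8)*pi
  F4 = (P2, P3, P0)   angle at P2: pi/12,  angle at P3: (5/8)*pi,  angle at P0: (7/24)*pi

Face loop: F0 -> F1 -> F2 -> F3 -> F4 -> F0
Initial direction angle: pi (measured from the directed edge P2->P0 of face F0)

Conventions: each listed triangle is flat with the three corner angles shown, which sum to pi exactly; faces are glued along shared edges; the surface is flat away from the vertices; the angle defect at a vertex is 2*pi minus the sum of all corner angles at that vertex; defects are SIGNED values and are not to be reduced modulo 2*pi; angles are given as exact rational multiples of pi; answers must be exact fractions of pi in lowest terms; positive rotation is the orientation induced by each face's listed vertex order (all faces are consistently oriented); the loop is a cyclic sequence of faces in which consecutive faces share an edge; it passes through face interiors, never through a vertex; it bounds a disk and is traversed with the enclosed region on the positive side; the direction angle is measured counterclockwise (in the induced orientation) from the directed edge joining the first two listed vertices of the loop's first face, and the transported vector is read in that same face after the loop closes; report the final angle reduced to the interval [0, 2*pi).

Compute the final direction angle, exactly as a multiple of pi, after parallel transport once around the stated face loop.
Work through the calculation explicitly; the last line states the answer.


enclosed vertex P2: corner angles sum to (3/4)*pi, defect = 2*pi - (3/4)*pi = (5/4)*pi
summing the enclosed defects onto the initial angle, mod 2*pi in the induced orientation:
final angle = pi + (5/4)*pi = pi/4 (mod 2*pi)

Answer: final direction angle = pi/4
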